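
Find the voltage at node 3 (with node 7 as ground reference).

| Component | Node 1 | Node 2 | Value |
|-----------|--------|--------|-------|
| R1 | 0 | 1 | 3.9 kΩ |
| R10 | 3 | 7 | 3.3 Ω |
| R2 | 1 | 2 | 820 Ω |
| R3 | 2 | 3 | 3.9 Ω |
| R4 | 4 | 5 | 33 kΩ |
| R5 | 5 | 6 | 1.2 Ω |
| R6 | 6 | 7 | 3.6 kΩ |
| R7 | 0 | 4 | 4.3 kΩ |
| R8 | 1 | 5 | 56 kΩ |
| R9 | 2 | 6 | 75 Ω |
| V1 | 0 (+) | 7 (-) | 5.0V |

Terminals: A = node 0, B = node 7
Nodal analysis, taking node 7 as the 0 V reference.
Source V1 fixes V_0 = 5 V.
KCL at each unknown node (sum of currents leaving = 0; resistances in Ω):
  Node 1: (V_1 - 5)/3900 + (V_1 - V_2)/820 + (V_1 - V_5)/56000 = 0
  Node 2: (V_2 - V_1)/820 + (V_2 - V_3)/3.9 + (V_2 - V_6)/75 = 0
  Node 3: (V_3 - V_2)/3.9 + (V_3 - 0)/3.3 = 0
  Node 4: (V_4 - V_5)/33000 + (V_4 - 5)/4300 = 0
  Node 5: (V_5 - V_4)/33000 + (V_5 - V_6)/1.2 + (V_5 - V_1)/56000 = 0
  Node 6: (V_6 - V_5)/1.2 + (V_6 - 0)/3600 + (V_6 - V_2)/75 = 0
Collecting terms (coefficients in siemens):
  0.001494·V_1 - 0.00122·V_2 - 0.00001786·V_5 = 0.001282
  0.271·V_2 - 0.00122·V_1 - 0.2564·V_3 - 0.01333·V_6 = 0
  0.5594·V_3 - 0.2564·V_2 = 0
  0.0002629·V_4 - 0.0000303·V_5 = 0.001163
  0.8334·V_5 - 0.00001786·V_1 - 0.0000303·V_4 - 0.8333·V_6 = 0
  0.8469·V_6 - 0.01333·V_2 - 0.8333·V_5 = 0
Solving these 6 simultaneous equations (Gaussian elimination) gives:
  V_1 = 0.8655 V, V_2 = 0.008556 V, V_3 = 0.003921 V, V_4 = 4.426 V
  V_5 = 0.01948 V, V_6 = 0.0193 V
The requested potential is V_3 = 0.003921 V.

Final answer: V_3 = 0.003921 V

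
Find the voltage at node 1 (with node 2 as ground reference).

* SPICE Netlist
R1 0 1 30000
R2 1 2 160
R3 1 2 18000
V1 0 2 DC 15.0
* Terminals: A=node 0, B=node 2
Nodal analysis, taking node 2 as the 0 V reference.
Source V1 fixes V_0 = 15 V.
KCL at each unknown node (sum of currents leaving = 0; resistances in Ω):
  Node 1: (V_1 - 15)/30000 + (V_1 - 0)/160 + (V_1 - 0)/18000 = 0
Collecting terms: 0.006339 × V_1 = 0.0005  =>  V_1 = 0.07888 V
The requested potential is V_1 = 0.07888 V.

Final answer: V_1 = 0.07888 V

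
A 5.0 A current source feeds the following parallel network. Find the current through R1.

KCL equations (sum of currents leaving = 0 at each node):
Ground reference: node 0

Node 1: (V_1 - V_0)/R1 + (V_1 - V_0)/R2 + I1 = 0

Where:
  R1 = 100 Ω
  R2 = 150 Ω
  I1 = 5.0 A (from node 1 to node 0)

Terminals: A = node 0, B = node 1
All resistors sit directly between nodes 0 and 1, so they are in parallel and share one voltage V; the full source current 5 A splits among them.
1/R_par = 1/100 + 1/150 = 0.01667 S  =>  R_par = 60 Ω
V = I × R_par = 5 × 60 = 300 V
I_R1 = V/R1 = 300/100 = 3 A

Final answer: 3 A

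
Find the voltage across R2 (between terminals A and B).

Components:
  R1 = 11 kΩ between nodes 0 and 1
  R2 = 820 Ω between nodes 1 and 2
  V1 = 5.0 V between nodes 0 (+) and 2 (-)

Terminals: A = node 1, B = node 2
R1 and R2 are in series across V1 (node 0 → node 1 → node 2), and the output A–B is taken across R2, so this is a voltage divider.
Series current: I = V1/(R1 + R2) = 5/(11000 + 820) = 5/11820 = 0.000423 A
V_R2 = I × R2 = V1 × R2/(R1 + R2) = 5 × 820/11820 = 0.3469 V

Final answer: 0.3469 V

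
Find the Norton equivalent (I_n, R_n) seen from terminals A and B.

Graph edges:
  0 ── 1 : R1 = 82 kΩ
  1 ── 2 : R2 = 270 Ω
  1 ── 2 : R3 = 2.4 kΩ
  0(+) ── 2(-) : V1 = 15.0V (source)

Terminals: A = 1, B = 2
Find the Thévenin equivalent first; then I_n = V_th/R_th and R_n = R_th.
Step 1 — V_th is the open-circuit voltage V_A - V_B (nothing connected across the terminals).
Nodal analysis, taking node 2 as the 0 V reference.
Source V1 fixes V_0 = 15 V.
KCL at each unknown node (sum of currents leaving = 0; resistances in Ω):
  Node 1: (V_1 - 15)/82000 + (V_1 - 0)/270 + (V_1 - 0)/2400 = 0
Collecting terms: 0.004133 × V_1 = 0.0001829  =>  V_1 = 0.04426 V
V_th = V_1 - V_2 = 0.04426 - 0 = 0.04426 V
Step 2 — R_th: zero the source — replace V1 by a short circuit (node 2 merges into node 0) — and find the resistance seen between A (node 1) and B (node 0).
Reduce the network between node 1 (A) and node 0 (B) by series/parallel combination:
  Rp1 = R1 ‖ R2 ‖ R3 (parallel, all between nodes 0 and 1) = 1/(1/82000 + 1/270 + 1/2400) = 242 Ω
R_th = 242 Ω
I_n = V_th/R_th = 0.04426/242 = 0.0001829 A, and R_n = R_th = 242 Ω

Final answer: I_n = 0.0001829 A, R_n = 242 Ω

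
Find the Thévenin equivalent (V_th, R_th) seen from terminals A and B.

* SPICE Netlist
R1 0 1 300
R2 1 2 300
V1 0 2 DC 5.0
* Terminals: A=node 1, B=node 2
Step 1 — V_th is the open-circuit voltage V_A - V_B (nothing connected across the terminals).
Nodal analysis, taking node 2 as the 0 V reference.
Source V1 fixes V_0 = 5 V.
KCL at each unknown node (sum of currents leaving = 0; resistances in Ω):
  Node 1: (V_1 - 5)/300 + (V_1 - 0)/300 = 0
Collecting terms: 0.006667 × V_1 = 0.01667  =>  V_1 = 2.5 V
V_th = V_1 - V_2 = 2.5 - 0 = 2.5 V
Step 2 — R_th: zero the source — replace V1 by a short circuit (node 2 merges into node 0) — and find the resistance seen between A (node 1) and B (node 0).
Reduce the network between node 1 (A) and node 0 (B) by series/parallel combination:
  Rp1 = R1 ‖ R2 (parallel, both between nodes 0 and 1) = 1/(1/300 + 1/300) = 150 Ω
R_th = 150 Ω

Final answer: V_th = 2.5 V, R_th = 150 Ω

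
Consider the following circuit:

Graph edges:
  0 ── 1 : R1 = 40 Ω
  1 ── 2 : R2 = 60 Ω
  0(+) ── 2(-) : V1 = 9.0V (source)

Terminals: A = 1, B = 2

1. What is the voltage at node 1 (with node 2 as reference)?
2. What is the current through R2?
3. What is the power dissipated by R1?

Nodal analysis, taking node 2 as the 0 V reference.
Source V1 fixes V_0 = 9 V.
KCL at each unknown node (sum of currents leaving = 0; resistances in Ω):
  Node 1: (V_1 - 9)/40 + (V_1 - 0)/60 = 0
Collecting terms: 0.04167 × V_1 = 0.225  =>  V_1 = 5.4 V
Part 1:
  Read off the nodal solution: V_1 = 5.4 V
Part 2:
  I_R2 = (V_1 - V_2)/R2 = (5.4 - 0)/60 = 0.09 A
  Magnitude: I_R2 = 0.09 A
Part 3:
  I_R1 = (V_0 - V_1)/R1 = (9 - 5.4)/40 = 0.09 A
  P_R1 = I_R1² × R1 = (0.09)² × 40 = 0.324 W

Final answers:
1. V_1 = 5.4 V
2. I_R2 = 0.09 A
3. P_R1 = 0.324 W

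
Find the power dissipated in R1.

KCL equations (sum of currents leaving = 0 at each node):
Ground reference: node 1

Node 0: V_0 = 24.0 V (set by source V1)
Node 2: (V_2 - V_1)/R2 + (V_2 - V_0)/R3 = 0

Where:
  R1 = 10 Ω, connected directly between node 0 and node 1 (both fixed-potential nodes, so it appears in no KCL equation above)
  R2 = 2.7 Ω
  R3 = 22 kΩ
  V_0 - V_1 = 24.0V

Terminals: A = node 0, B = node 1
Nodal analysis, taking node 1 as the 0 V reference.
Source V1 fixes V_0 = 24 V.
KCL at each unknown node (sum of currents leaving = 0; resistances in Ω):
  Node 2: (V_2 - 0)/2.7 + (V_2 - 24)/22000 = 0
Collecting terms: 0.3704 × V_2 = 0.001091  =>  V_2 = 0.002945 V
I_R1 = (V_0 - V_1)/R1 = (24 - 0)/10 = 2.4 A
P_R1 = I_R1² × R1 = (2.4)² × 10 = 57.6 W

Final answer: 57.6 W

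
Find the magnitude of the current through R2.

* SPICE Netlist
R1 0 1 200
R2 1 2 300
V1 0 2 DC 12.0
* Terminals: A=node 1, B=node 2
Nodal analysis, taking node 2 as the 0 V reference.
Source V1 fixes V_0 = 12 V.
KCL at each unknown node (sum of currents leaving = 0; resistances in Ω):
  Node 1: (V_1 - 12)/200 + (V_1 - 0)/300 = 0
Collecting terms: 0.008333 × V_1 = 0.06  =>  V_1 = 7.2 V
I_R2 = (V_1 - V_2)/R2 = (7.2 - 0)/300 = 0.024 A
|I_R2| = 0.024 A

Final answer: |I_R2| = 0.024 A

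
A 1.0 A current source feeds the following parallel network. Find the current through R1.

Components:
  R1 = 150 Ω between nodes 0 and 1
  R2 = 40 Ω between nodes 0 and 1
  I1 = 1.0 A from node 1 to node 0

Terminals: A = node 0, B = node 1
All resistors sit directly between nodes 0 and 1, so they are in parallel and share one voltage V; the full source current 1 A splits among them.
1/R_par = 1/150 + 1/40 = 0.03167 S  =>  R_par = 31.58 Ω
V = I × R_par = 1 × 31.58 = 31.58 V
I_R1 = V/R1 = 31.58/150 = 0.2105 A

Final answer: 0.2105 A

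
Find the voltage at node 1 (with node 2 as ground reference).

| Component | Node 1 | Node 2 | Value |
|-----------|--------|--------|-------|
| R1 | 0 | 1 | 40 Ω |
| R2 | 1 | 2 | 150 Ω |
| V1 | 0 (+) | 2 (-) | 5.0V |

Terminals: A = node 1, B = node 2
Nodal analysis, taking node 2 as the 0 V reference.
Source V1 fixes V_0 = 5 V.
KCL at each unknown node (sum of currents leaving = 0; resistances in Ω):
  Node 1: (V_1 - 5)/40 + (V_1 - 0)/150 = 0
Collecting terms: 0.03167 × V_1 = 0.125  =>  V_1 = 3.947 V
The requested potential is V_1 = 3.947 V.

Final answer: V_1 = 3.947 V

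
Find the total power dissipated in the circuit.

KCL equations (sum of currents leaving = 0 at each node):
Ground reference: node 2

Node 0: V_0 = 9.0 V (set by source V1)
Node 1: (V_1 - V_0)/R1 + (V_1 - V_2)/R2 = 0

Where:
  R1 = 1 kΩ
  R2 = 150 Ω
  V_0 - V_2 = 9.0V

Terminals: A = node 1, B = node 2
Nodal analysis, taking node 2 as the 0 V reference.
Source V1 fixes V_0 = 9 V.
KCL at each unknown node (sum of currents leaving = 0; resistances in Ω):
  Node 1: (V_1 - 9)/1000 + (V_1 - 0)/150 = 0
Collecting terms: 0.007667 × V_1 = 0.009  =>  V_1 = 1.174 V
Power in each resistor, P = (ΔV)²/R:
  P_R1 = (9 - 1.174)²/1000 = 0.06125 W
  P_R2 = (1.174 - 0)²/150 = 0.009187 W
P_total = P_R1 + P_R2 = 0.07043 W

Final answer: 0.07043 W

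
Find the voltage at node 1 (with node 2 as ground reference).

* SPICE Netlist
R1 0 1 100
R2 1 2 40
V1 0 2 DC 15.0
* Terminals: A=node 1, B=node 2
Nodal analysis, taking node 2 as the 0 V reference.
Source V1 fixes V_0 = 15 V.
KCL at each unknown node (sum of currents leaving = 0; resistances in Ω):
  Node 1: (V_1 - 15)/100 + (V_1 - 0)/40 = 0
Collecting terms: 0.035 × V_1 = 0.15  =>  V_1 = 4.286 V
The requested potential is V_1 = 4.286 V.

Final answer: V_1 = 4.286 V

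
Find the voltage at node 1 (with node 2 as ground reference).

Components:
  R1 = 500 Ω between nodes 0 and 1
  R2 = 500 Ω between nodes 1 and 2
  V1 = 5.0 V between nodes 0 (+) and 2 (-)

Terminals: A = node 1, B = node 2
Nodal analysis, taking node 2 as the 0 V reference.
Source V1 fixes V_0 = 5 V.
KCL at each unknown node (sum of currents leaving = 0; resistances in Ω):
  Node 1: (V_1 - 5)/500 + (V_1 - 0)/500 = 0
Collecting terms: 0.004 × V_1 = 0.01  =>  V_1 = 2.5 V
The requested potential is V_1 = 2.5 V.

Final answer: V_1 = 2.5 V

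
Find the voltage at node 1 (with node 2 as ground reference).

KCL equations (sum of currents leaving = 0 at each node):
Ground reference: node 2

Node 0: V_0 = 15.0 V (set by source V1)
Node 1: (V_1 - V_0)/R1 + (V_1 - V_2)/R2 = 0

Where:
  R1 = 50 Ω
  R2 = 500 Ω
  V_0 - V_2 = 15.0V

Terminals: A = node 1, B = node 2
Nodal analysis, taking node 2 as the 0 V reference.
Source V1 fixes V_0 = 15 V.
KCL at each unknown node (sum of currents leaving = 0; resistances in Ω):
  Node 1: (V_1 - 15)/50 + (V_1 - 0)/500 = 0
Collecting terms: 0.022 × V_1 = 0.3  =>  V_1 = 13.64 V
The requested potential is V_1 = 13.64 V.

Final answer: V_1 = 13.64 V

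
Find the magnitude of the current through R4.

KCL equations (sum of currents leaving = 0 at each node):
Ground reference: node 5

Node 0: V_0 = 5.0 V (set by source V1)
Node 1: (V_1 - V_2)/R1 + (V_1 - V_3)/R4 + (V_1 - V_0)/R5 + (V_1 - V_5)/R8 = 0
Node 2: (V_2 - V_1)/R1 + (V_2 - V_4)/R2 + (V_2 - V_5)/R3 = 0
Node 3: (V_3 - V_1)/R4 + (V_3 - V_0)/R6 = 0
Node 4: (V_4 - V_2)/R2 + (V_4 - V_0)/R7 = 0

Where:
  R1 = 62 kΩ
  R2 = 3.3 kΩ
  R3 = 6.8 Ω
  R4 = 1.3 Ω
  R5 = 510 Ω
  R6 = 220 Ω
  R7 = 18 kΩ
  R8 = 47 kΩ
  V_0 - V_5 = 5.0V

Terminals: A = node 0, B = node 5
Nodal analysis, taking node 5 as the 0 V reference.
Source V1 fixes V_0 = 5 V.
KCL at each unknown node (sum of currents leaving = 0; resistances in Ω):
  Node 1: (V_1 - V_2)/62000 + (V_1 - V_3)/1.3 + (V_1 - 5)/510 + (V_1 - 0)/47000 = 0
  Node 2: (V_2 - V_1)/62000 + (V_2 - V_4)/3300 + (V_2 - 0)/6.8 = 0
  Node 3: (V_3 - V_1)/1.3 + (V_3 - 5)/220 = 0
  Node 4: (V_4 - V_2)/3300 + (V_4 - 5)/18000 = 0
Collecting terms (coefficients in siemens):
  0.7712·V_1 - 0.00001613·V_2 - 0.7692·V_3 = 0.009804
  0.1474·V_2 - 0.00001613·V_1 - 0.000303·V_4 = 0
  0.7738·V_3 - 0.7692·V_1 = 0.02273
  0.0003586·V_4 - 0.000303·V_2 = 0.0002778
Solving these 4 simultaneous equations (Gaussian elimination) gives:
  V_1 = 4.971 V, V_2 = 0.002141 V, V_3 = 4.971 V, V_4 = 0.7765 V
I_R4 = (V_1 - V_3)/R4 = (4.971 - 4.971)/1.3 = -0.0001297 A
|I_R4| = 0.0001297 A

Final answer: |I_R4| = 0.0001297 A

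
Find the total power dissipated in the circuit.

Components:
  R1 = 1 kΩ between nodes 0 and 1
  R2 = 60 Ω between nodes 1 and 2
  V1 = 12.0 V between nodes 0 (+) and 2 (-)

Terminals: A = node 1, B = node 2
Nodal analysis, taking node 2 as the 0 V reference.
Source V1 fixes V_0 = 12 V.
KCL at each unknown node (sum of currents leaving = 0; resistances in Ω):
  Node 1: (V_1 - 12)/1000 + (V_1 - 0)/60 = 0
Collecting terms: 0.01767 × V_1 = 0.012  =>  V_1 = 0.6792 V
Power in each resistor, P = (ΔV)²/R:
  P_R1 = (12 - 0.6792)²/1000 = 0.1282 W
  P_R2 = (0.6792 - 0)²/60 = 0.00769 W
P_total = P_R1 + P_R2 = 0.1358 W

Final answer: 0.1358 W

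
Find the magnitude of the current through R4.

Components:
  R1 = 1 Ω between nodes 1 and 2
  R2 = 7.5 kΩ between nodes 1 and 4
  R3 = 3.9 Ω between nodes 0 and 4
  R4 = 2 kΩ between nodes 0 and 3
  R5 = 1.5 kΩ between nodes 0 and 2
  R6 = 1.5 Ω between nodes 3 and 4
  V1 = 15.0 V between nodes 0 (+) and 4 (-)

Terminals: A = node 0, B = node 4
Nodal analysis, taking node 4 as the 0 V reference.
Source V1 fixes V_0 = 15 V.
KCL at each unknown node (sum of currents leaving = 0; resistances in Ω):
  Node 1: (V_1 - V_2)/1 + (V_1 - 0)/7500 = 0
  Node 2: (V_2 - V_1)/1 + (V_2 - 15)/1500 = 0
  Node 3: (V_3 - 15)/2000 + (V_3 - 0)/1.5 = 0
Collecting terms (coefficients in siemens):
  1·V_1 - 1·V_2 = 0
  1.001·V_2 - 1·V_1 = 0.01
  0.6672·V_3 = 0.0075
Solving these 3 simultaneous equations (Gaussian elimination) gives:
  V_1 = 12.5 V, V_2 = 12.5 V, V_3 = 0.01124 V
I_R4 = (V_0 - V_3)/R4 = (15 - 0.01124)/2000 = 0.007494 A
|I_R4| = 0.007494 A

Final answer: |I_R4| = 0.007494 A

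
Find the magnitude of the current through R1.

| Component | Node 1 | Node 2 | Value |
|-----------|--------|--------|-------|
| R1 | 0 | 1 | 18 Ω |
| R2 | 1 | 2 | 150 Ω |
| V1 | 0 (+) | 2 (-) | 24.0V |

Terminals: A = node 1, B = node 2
Nodal analysis, taking node 2 as the 0 V reference.
Source V1 fixes V_0 = 24 V.
KCL at each unknown node (sum of currents leaving = 0; resistances in Ω):
  Node 1: (V_1 - 24)/18 + (V_1 - 0)/150 = 0
Collecting terms: 0.06222 × V_1 = 1.333  =>  V_1 = 21.43 V
I_R1 = (V_0 - V_1)/R1 = (24 - 21.43)/18 = 0.1429 A
|I_R1| = 0.1429 A

Final answer: |I_R1| = 0.1429 A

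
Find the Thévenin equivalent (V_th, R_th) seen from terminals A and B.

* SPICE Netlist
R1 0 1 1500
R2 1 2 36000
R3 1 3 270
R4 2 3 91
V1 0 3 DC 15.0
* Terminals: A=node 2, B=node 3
Step 1 — V_th is the open-circuit voltage V_A - V_B (nothing connected across the terminals).
Nodal analysis, taking node 3 as the 0 V reference.
Source V1 fixes V_0 = 15 V.
KCL at each unknown node (sum of currents leaving = 0; resistances in Ω):
  Node 1: (V_1 - 15)/1500 + (V_1 - V_2)/36000 + (V_1 - 0)/270 = 0
  Node 2: (V_2 - V_1)/36000 + (V_2 - 0)/91 = 0
Collecting terms (coefficients in siemens):
  0.004398·V_1 - 0.00002778·V_2 = 0.01
  0.01102·V_2 - 0.00002778·V_1 = 0
Determinant D = (0.004398)(0.01102) - (-0.00002778)(-0.00002778) = 0.00004845
V_1 = [(0.01)(0.01102) - (-0.00002778)(0)]/D = 2.274 V
V_2 = [(0.004398)(0) - (0.01)(-0.00002778)]/D = 0.005733 V
V_th = V_2 - V_3 = 0.005733 - 0 = 0.005733 V
Step 2 — R_th: zero the source — replace V1 by a short circuit (node 3 merges into node 0) — and find the resistance seen between A (node 2) and B (node 0).
Reduce the network between node 2 (A) and node 0 (B) by series/parallel combination:
  Rp1 = R1 ‖ R3 (parallel, both between nodes 0 and 1) = 1/(1/1500 + 1/270) = 228.8 Ω
  Rs1 = R2 + Rp1 (series, joined only at node 1) = 36000 + 228.8 = 36230 Ω
  Rp2 = R4 ‖ Rs1 (parallel, both between nodes 0 and 2) = 1/(1/91 + 1/36230) = 90.77 Ω
R_th = 90.77 Ω

Final answer: V_th = 0.005733 V, R_th = 90.77 Ω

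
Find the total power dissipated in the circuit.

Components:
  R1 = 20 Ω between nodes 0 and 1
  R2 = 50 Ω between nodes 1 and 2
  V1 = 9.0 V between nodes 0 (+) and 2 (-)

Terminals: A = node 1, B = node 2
Nodal analysis, taking node 2 as the 0 V reference.
Source V1 fixes V_0 = 9 V.
KCL at each unknown node (sum of currents leaving = 0; resistances in Ω):
  Node 1: (V_1 - 9)/20 + (V_1 - 0)/50 = 0
Collecting terms: 0.07 × V_1 = 0.45  =>  V_1 = 6.429 V
Power in each resistor, P = (ΔV)²/R:
  P_R1 = (9 - 6.429)²/20 = 0.3306 W
  P_R2 = (6.429 - 0)²/50 = 0.8265 W
P_total = P_R1 + P_R2 = 1.157 W

Final answer: 1.157 W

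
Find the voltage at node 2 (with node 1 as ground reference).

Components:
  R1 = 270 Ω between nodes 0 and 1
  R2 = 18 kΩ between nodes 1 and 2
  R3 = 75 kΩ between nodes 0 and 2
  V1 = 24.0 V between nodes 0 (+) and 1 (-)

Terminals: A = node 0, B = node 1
Nodal analysis, taking node 1 as the 0 V reference.
Source V1 fixes V_0 = 24 V.
KCL at each unknown node (sum of currents leaving = 0; resistances in Ω):
  Node 2: (V_2 - 0)/18000 + (V_2 - 24)/75000 = 0
Collecting terms: 0.00006889 × V_2 = 0.00032  =>  V_2 = 4.645 V
The requested potential is V_2 = 4.645 V.

Final answer: V_2 = 4.645 V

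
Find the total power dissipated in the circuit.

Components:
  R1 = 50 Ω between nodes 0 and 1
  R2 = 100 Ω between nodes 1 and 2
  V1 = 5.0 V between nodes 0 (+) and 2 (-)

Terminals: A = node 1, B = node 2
Nodal analysis, taking node 2 as the 0 V reference.
Source V1 fixes V_0 = 5 V.
KCL at each unknown node (sum of currents leaving = 0; resistances in Ω):
  Node 1: (V_1 - 5)/50 + (V_1 - 0)/100 = 0
Collecting terms: 0.03 × V_1 = 0.1  =>  V_1 = 3.333 V
Power in each resistor, P = (ΔV)²/R:
  P_R1 = (5 - 3.333)²/50 = 0.05556 W
  P_R2 = (3.333 - 0)²/100 = 0.1111 W
P_total = P_R1 + P_R2 = 0.1667 W

Final answer: 0.1667 W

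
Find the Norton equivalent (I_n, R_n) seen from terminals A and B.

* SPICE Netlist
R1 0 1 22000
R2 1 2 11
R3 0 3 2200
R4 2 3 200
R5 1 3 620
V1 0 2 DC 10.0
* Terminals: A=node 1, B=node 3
Find the Thévenin equivalent first; then I_n = V_th/R_th and R_n = R_th.
Step 1 — V_th is the open-circuit voltage V_A - V_B (nothing connected across the terminals).
Nodal analysis, taking node 2 as the 0 V reference.
Source V1 fixes V_0 = 10 V.
KCL at each unknown node (sum of currents leaving = 0; resistances in Ω):
  Node 1: (V_1 - 10)/22000 + (V_1 - 0)/11 + (V_1 - V_3)/620 = 0
  Node 3: (V_3 - 10)/2200 + (V_3 - 0)/200 + (V_3 - V_1)/620 = 0
Collecting terms (coefficients in siemens):
  0.09257·V_1 - 0.001613·V_3 = 0.0004545
  0.007067·V_3 - 0.001613·V_1 = 0.004545
Determinant D = (0.09257)(0.007067) - (-0.001613)(-0.001613) = 0.0006516
V_1 = [(0.0004545)(0.007067) - (-0.001613)(0.004545)]/D = 0.01618 V
V_3 = [(0.09257)(0.004545) - (0.0004545)(-0.001613)]/D = 0.6468 V
V_th = V_1 - V_3 = 0.01618 - 0.6468 = -0.6307 V
Step 2 — R_th: zero the source — replace V1 by a short circuit (node 2 merges into node 0) — and find the resistance seen between A (node 1) and B (node 3).
Reduce the network between node 1 (A) and node 3 (B) by series/parallel combination:
  Rp1 = R1 ‖ R2 (parallel, both between nodes 0 and 1) = 1/(1/22000 + 1/11) = 10.99 Ω
  Rp2 = R3 ‖ R4 (parallel, both between nodes 0 and 3) = 1/(1/2200 + 1/200) = 183.3 Ω
  Rs1 = Rp1 + Rp2 (series, joined only at node 0) = 10.99 + 183.3 = 194.3 Ω
  Rp3 = R5 ‖ Rs1 (parallel, both between nodes 1 and 3) = 1/(1/620 + 1/194.3) = 148 Ω
R_th = 148 Ω
I_n = V_th/R_th = -0.6307/148 = -0.004263 A, and R_n = R_th = 148 Ω

Final answer: I_n = -0.004263 A, R_n = 148 Ω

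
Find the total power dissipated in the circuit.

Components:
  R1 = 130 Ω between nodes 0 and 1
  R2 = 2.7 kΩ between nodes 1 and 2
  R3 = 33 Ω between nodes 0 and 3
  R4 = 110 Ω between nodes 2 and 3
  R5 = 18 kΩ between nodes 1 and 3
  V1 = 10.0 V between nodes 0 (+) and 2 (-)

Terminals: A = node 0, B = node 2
Nodal analysis, taking node 2 as the 0 V reference.
Source V1 fixes V_0 = 10 V.
KCL at each unknown node (sum of currents leaving = 0; resistances in Ω):
  Node 1: (V_1 - 10)/130 + (V_1 - 0)/2700 + (V_1 - V_3)/18000 = 0
  Node 3: (V_3 - 10)/33 + (V_3 - 0)/110 + (V_3 - V_1)/18000 = 0
Collecting terms (coefficients in siemens):
  0.008118·V_1 - 0.00005556·V_3 = 0.07692
  0.03945·V_3 - 0.00005556·V_1 = 0.303
Determinant D = (0.008118)(0.03945) - (-0.00005556)(-0.00005556) = 0.0003203
V_1 = [(0.07692)(0.03945) - (-0.00005556)(0.303)]/D = 9.528 V
V_3 = [(0.008118)(0.303) - (0.07692)(-0.00005556)]/D = 7.695 V
Power in each resistor, P = (ΔV)²/R:
  P_R1 = (10 - 9.528)²/130 = 0.001714 W
  P_R2 = (9.528 - 0)²/2700 = 0.03362 W
  P_R3 = (10 - 7.695)²/33 = 0.161 W
  P_R4 = (0 - 7.695)²/110 = 0.5383 W
  P_R5 = (9.528 - 7.695)²/18000 = 0.0001867 W
P_total = P_R1 + P_R2 + P_R3 + P_R4 + P_R5 = 0.7348 W

Final answer: 0.7348 W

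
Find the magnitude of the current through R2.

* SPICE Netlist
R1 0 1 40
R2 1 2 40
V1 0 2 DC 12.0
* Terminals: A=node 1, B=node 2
Nodal analysis, taking node 2 as the 0 V reference.
Source V1 fixes V_0 = 12 V.
KCL at each unknown node (sum of currents leaving = 0; resistances in Ω):
  Node 1: (V_1 - 12)/40 + (V_1 - 0)/40 = 0
Collecting terms: 0.05 × V_1 = 0.3  =>  V_1 = 6 V
I_R2 = (V_1 - V_2)/R2 = (6 - 0)/40 = 0.15 A
|I_R2| = 0.15 A

Final answer: |I_R2| = 0.15 A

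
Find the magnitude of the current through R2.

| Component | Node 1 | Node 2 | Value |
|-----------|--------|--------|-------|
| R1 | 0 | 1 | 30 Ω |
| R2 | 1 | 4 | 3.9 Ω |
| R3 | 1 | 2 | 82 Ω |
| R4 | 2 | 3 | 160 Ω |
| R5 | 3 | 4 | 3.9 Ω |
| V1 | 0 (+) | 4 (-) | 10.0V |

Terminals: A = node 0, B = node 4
Nodal analysis, taking node 4 as the 0 V reference.
Source V1 fixes V_0 = 10 V.
KCL at each unknown node (sum of currents leaving = 0; resistances in Ω):
  Node 1: (V_1 - 10)/30 + (V_1 - 0)/3.9 + (V_1 - V_2)/82 = 0
  Node 2: (V_2 - V_1)/82 + (V_2 - V_3)/160 = 0
  Node 3: (V_3 - V_2)/160 + (V_3 - 0)/3.9 = 0
Collecting terms (coefficients in siemens):
  0.3019·V_1 - 0.0122·V_2 = 0.3333
  0.01845·V_2 - 0.0122·V_1 - 0.00625·V_3 = 0
  0.2627·V_3 - 0.00625·V_2 = 0
Solving these 3 simultaneous equations (Gaussian elimination) gives:
  V_1 = 1.135 V, V_2 = 0.7562 V, V_3 = 0.01799 V
I_R2 = (V_1 - V_4)/R2 = (1.135 - 0)/3.9 = 0.2909 A
|I_R2| = 0.2909 A

Final answer: |I_R2| = 0.2909 A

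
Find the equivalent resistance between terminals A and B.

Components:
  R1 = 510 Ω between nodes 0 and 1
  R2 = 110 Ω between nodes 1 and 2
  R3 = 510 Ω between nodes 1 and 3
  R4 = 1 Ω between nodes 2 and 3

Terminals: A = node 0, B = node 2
Reduce the network between node 0 (A) and node 2 (B) by series/parallel combination:
  Rs1 = R3 + R4 (series, joined only at node 3) = 510 + 1 = 511 Ω
  Rp1 = R2 ‖ Rs1 (parallel, both between nodes 1 and 2) = 1/(1/110 + 1/511) = 90.52 Ω
  Rs2 = R1 + Rp1 (series, joined only at node 1) = 510 + 90.52 = 600.5 Ω
R_eq = 600.5 Ω

Final answer: 600.5 Ω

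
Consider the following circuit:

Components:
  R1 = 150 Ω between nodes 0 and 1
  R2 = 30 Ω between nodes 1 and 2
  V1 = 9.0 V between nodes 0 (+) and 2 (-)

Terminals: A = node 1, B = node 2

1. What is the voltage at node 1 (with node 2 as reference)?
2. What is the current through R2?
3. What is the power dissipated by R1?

Nodal analysis, taking node 2 as the 0 V reference.
Source V1 fixes V_0 = 9 V.
KCL at each unknown node (sum of currents leaving = 0; resistances in Ω):
  Node 1: (V_1 - 9)/150 + (V_1 - 0)/30 = 0
Collecting terms: 0.04 × V_1 = 0.06  =>  V_1 = 1.5 V
Part 1:
  Read off the nodal solution: V_1 = 1.5 V
Part 2:
  I_R2 = (V_1 - V_2)/R2 = (1.5 - 0)/30 = 0.05 A
  Magnitude: I_R2 = 0.05 A
Part 3:
  I_R1 = (V_0 - V_1)/R1 = (9 - 1.5)/150 = 0.05 A
  P_R1 = I_R1² × R1 = (0.05)² × 150 = 0.375 W

Final answers:
1. V_1 = 1.5 V
2. I_R2 = 0.05 A
3. P_R1 = 0.375 W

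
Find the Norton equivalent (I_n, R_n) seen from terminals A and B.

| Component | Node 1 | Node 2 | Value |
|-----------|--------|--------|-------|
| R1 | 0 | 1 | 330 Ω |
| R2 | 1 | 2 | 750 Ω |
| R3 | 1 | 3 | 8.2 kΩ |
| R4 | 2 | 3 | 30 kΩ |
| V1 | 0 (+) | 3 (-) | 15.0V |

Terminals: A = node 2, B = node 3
Find the Thévenin equivalent first; then I_n = V_th/R_th and R_n = R_th.
Step 1 — V_th is the open-circuit voltage V_A - V_B (nothing connected across the terminals).
Nodal analysis, taking node 3 as the 0 V reference.
Source V1 fixes V_0 = 15 V.
KCL at each unknown node (sum of currents leaving = 0; resistances in Ω):
  Node 1: (V_1 - 15)/330 + (V_1 - V_2)/750 + (V_1 - 0)/8200 = 0
  Node 2: (V_2 - V_1)/750 + (V_2 - 0)/30000 = 0
Collecting terms (coefficients in siemens):
  0.004486·V_1 - 0.001333·V_2 = 0.04545
  0.001367·V_2 - 0.001333·V_1 = 0
Determinant D = (0.004486)(0.001367) - (-0.001333)(-0.001333) = 0.000004353
V_1 = [(0.04545)(0.001367) - (-0.001333)(0)]/D = 14.27 V
V_2 = [(0.004486)(0) - (0.04545)(-0.001333)]/D = 13.92 V
V_th = V_2 - V_3 = 13.92 - 0 = 13.92 V
Step 2 — R_th: zero the source — replace V1 by a short circuit (node 3 merges into node 0) — and find the resistance seen between A (node 2) and B (node 0).
Reduce the network between node 2 (A) and node 0 (B) by series/parallel combination:
  Rp1 = R1 ‖ R3 (parallel, both between nodes 0 and 1) = 1/(1/330 + 1/8200) = 317.2 Ω
  Rs1 = R2 + Rp1 (series, joined only at node 1) = 750 + 317.2 = 1067 Ω
  Rp2 = R4 ‖ Rs1 (parallel, both between nodes 0 and 2) = 1/(1/30000 + 1/1067) = 1031 Ω
R_th = 1.031 kΩ
I_n = V_th/R_th = 13.92/1031 = 0.01351 A, and R_n = R_th = 1.031 kΩ

Final answer: I_n = 0.01351 A, R_n = 1.031 kΩ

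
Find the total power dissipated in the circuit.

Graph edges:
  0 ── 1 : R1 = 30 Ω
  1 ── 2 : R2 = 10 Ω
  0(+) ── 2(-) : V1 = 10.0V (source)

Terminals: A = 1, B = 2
Nodal analysis, taking node 2 as the 0 V reference.
Source V1 fixes V_0 = 10 V.
KCL at each unknown node (sum of currents leaving = 0; resistances in Ω):
  Node 1: (V_1 - 10)/30 + (V_1 - 0)/10 = 0
Collecting terms: 0.1333 × V_1 = 0.3333  =>  V_1 = 2.5 V
Power in each resistor, P = (ΔV)²/R:
  P_R1 = (10 - 2.5)²/30 = 1.875 W
  P_R2 = (2.5 - 0)²/10 = 0.625 W
P_total = P_R1 + P_R2 = 2.5 W

Final answer: 2.5 W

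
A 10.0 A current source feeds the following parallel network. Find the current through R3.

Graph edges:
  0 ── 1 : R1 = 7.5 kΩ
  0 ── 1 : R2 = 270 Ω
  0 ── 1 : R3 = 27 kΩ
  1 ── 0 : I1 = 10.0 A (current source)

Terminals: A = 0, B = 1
All resistors sit directly between nodes 0 and 1, so they are in parallel and share one voltage V; the full source current 10 A splits among them.
1/R_par = 1/7500 + 1/270 + 1/27000 = 0.003874 S  =>  R_par = 258.1 Ω
V = I × R_par = 10 × 258.1 = 2581 V
I_R3 = V/R3 = 2581/27000 = 0.0956 A

Final answer: 0.0956 A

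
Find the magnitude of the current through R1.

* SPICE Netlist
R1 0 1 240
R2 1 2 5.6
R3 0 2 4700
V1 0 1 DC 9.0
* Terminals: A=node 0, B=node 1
Nodal analysis, taking node 1 as the 0 V reference.
Source V1 fixes V_0 = 9 V.
KCL at each unknown node (sum of currents leaving = 0; resistances in Ω):
  Node 2: (V_2 - 0)/5.6 + (V_2 - 9)/4700 = 0
Collecting terms: 0.1788 × V_2 = 0.001915  =>  V_2 = 0.01071 V
I_R1 = (V_0 - V_1)/R1 = (9 - 0)/240 = 0.0375 A
|I_R1| = 0.0375 A

Final answer: |I_R1| = 0.0375 A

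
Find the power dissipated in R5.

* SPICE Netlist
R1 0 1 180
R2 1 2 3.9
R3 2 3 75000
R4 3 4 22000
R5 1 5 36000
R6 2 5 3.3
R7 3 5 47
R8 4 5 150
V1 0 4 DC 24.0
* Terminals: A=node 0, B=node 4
Nodal analysis, taking node 4 as the 0 V reference.
Source V1 fixes V_0 = 24 V.
KCL at each unknown node (sum of currents leaving = 0; resistances in Ω):
  Node 1: (V_1 - 24)/180 + (V_1 - V_2)/3.9 + (V_1 - V_5)/36000 = 0
  Node 2: (V_2 - V_1)/3.9 + (V_2 - V_3)/75000 + (V_2 - V_5)/3.3 = 0
  Node 3: (V_3 - V_2)/75000 + (V_3 - 0)/22000 + (V_3 - V_5)/47 = 0
  Node 5: (V_5 - V_1)/36000 + (V_5 - V_2)/3.3 + (V_5 - V_3)/47 + (V_5 - 0)/150 = 0
Collecting terms (coefficients in siemens):
  0.262·V_1 - 0.2564·V_2 - 0.00002778·V_5 = 0.1333
  0.5595·V_2 - 0.2564·V_1 - 0.00001333·V_3 - 0.303·V_5 = 0
  0.02134·V_3 - 0.00001333·V_2 - 0.02128·V_5 = 0
  0.331·V_5 - 0.00002778·V_1 - 0.303·V_2 - 0.02128·V_3 = 0
Solving these 4 simultaneous equations (Gaussian elimination) gives:
  V_1 = 11.15 V, V_2 = 10.87 V, V_3 = 10.61 V, V_5 = 10.64 V
I_R5 = (V_1 - V_5)/R5 = (11.15 - 10.64)/36000 = 0.00001427 A
P_R5 = I_R5² × R5 = (0.00001427)² × 36000 = 0.000007336 W

Final answer: 7.336e-06 W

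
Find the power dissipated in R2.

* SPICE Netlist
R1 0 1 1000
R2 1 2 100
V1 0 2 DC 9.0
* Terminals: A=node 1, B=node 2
Nodal analysis, taking node 2 as the 0 V reference.
Source V1 fixes V_0 = 9 V.
KCL at each unknown node (sum of currents leaving = 0; resistances in Ω):
  Node 1: (V_1 - 9)/1000 + (V_1 - 0)/100 = 0
Collecting terms: 0.011 × V_1 = 0.009  =>  V_1 = 0.8182 V
I_R2 = (V_1 - V_2)/R2 = (0.8182 - 0)/100 = 0.008182 A
P_R2 = I_R2² × R2 = (0.008182)² × 100 = 0.006694 W

Final answer: 0.006694 W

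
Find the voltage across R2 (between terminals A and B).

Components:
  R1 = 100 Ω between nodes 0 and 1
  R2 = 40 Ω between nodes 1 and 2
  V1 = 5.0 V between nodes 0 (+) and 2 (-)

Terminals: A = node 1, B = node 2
R1 and R2 are in series across V1 (node 0 → node 1 → node 2), and the output A–B is taken across R2, so this is a voltage divider.
Series current: I = V1/(R1 + R2) = 5/(100 + 40) = 5/140 = 0.03571 A
V_R2 = I × R2 = V1 × R2/(R1 + R2) = 5 × 40/140 = 1.429 V

Final answer: 1.429 V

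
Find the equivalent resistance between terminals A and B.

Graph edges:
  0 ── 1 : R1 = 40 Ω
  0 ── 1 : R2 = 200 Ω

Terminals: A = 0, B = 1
Reduce the network between node 0 (A) and node 1 (B) by series/parallel combination:
  Rp1 = R1 ‖ R2 (parallel, both between nodes 0 and 1) = 1/(1/40 + 1/200) = 33.33 Ω
R_eq = 33.33 Ω

Final answer: 33.33 Ω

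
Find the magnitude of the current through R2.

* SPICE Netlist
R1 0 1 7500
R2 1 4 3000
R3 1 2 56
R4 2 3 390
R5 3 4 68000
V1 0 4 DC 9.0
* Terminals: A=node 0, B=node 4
Nodal analysis, taking node 4 as the 0 V reference.
Source V1 fixes V_0 = 9 V.
KCL at each unknown node (sum of currents leaving = 0; resistances in Ω):
  Node 1: (V_1 - 9)/7500 + (V_1 - 0)/3000 + (V_1 - V_2)/56 = 0
  Node 2: (V_2 - V_1)/56 + (V_2 - V_3)/390 = 0
  Node 3: (V_3 - V_2)/390 + (V_3 - 0)/68000 = 0
Collecting terms (coefficients in siemens):
  0.01832·V_1 - 0.01786·V_2 = 0.0012
  0.02042·V_2 - 0.01786·V_1 - 0.002564·V_3 = 0
  0.002579·V_3 - 0.002564·V_2 = 0
Solving these 3 simultaneous equations (Gaussian elimination) gives:
  V_1 = 2.493 V, V_2 = 2.491 V, V_3 = 2.477 V
I_R2 = (V_1 - V_4)/R2 = (2.493 - 0)/3000 = 0.0008311 A
|I_R2| = 0.0008311 A

Final answer: |I_R2| = 0.0008311 A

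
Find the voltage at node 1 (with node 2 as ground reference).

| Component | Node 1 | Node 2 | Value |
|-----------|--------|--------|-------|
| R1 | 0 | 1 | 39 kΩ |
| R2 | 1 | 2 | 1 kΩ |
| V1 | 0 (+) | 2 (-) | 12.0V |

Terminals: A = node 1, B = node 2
Nodal analysis, taking node 2 as the 0 V reference.
Source V1 fixes V_0 = 12 V.
KCL at each unknown node (sum of currents leaving = 0; resistances in Ω):
  Node 1: (V_1 - 12)/39000 + (V_1 - 0)/1000 = 0
Collecting terms: 0.001026 × V_1 = 0.0003077  =>  V_1 = 0.3 V
The requested potential is V_1 = 0.3 V.

Final answer: V_1 = 0.3 V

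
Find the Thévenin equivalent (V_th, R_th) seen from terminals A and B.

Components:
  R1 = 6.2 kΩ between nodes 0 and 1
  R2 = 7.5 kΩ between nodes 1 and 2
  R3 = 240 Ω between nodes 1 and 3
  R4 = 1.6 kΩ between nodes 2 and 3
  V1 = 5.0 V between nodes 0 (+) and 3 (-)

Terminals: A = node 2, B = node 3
Step 1 — V_th is the open-circuit voltage V_A - V_B (nothing connected across the terminals).
Nodal analysis, taking node 3 as the 0 V reference.
Source V1 fixes V_0 = 5 V.
KCL at each unknown node (sum of currents leaving = 0; resistances in Ω):
  Node 1: (V_1 - 5)/6200 + (V_1 - V_2)/7500 + (V_1 - 0)/240 = 0
  Node 2: (V_2 - V_1)/7500 + (V_2 - 0)/1600 = 0
Collecting terms (coefficients in siemens):
  0.004461·V_1 - 0.0001333·V_2 = 0.0008065
  0.0007583·V_2 - 0.0001333·V_1 = 0
Determinant D = (0.004461)(0.0007583) - (-0.0001333)(-0.0001333) = 0.000003365
V_1 = [(0.0008065)(0.0007583) - (-0.0001333)(0)]/D = 0.1817 V
V_2 = [(0.004461)(0) - (0.0008065)(-0.0001333)]/D = 0.03195 V
V_th = V_2 - V_3 = 0.03195 - 0 = 0.03195 V
Step 2 — R_th: zero the source — replace V1 by a short circuit (node 3 merges into node 0) — and find the resistance seen between A (node 2) and B (node 0).
Reduce the network between node 2 (A) and node 0 (B) by series/parallel combination:
  Rp1 = R1 ‖ R3 (parallel, both between nodes 0 and 1) = 1/(1/6200 + 1/240) = 231.1 Ω
  Rs1 = R2 + Rp1 (series, joined only at node 1) = 7500 + 231.1 = 7731 Ω
  Rp2 = R4 ‖ Rs1 (parallel, both between nodes 0 and 2) = 1/(1/1600 + 1/7731) = 1326 Ω
R_th = 1.326 kΩ

Final answer: V_th = 0.03195 V, R_th = 1.326 kΩ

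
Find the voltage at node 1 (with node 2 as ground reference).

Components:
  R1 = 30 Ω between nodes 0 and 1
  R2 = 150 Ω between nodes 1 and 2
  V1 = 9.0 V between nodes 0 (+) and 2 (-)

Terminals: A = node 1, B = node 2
Nodal analysis, taking node 2 as the 0 V reference.
Source V1 fixes V_0 = 9 V.
KCL at each unknown node (sum of currents leaving = 0; resistances in Ω):
  Node 1: (V_1 - 9)/30 + (V_1 - 0)/150 = 0
Collecting terms: 0.04 × V_1 = 0.3  =>  V_1 = 7.5 V
The requested potential is V_1 = 7.5 V.

Final answer: V_1 = 7.5 V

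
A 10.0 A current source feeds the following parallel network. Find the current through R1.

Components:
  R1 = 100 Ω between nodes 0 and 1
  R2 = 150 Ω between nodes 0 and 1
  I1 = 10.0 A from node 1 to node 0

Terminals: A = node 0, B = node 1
All resistors sit directly between nodes 0 and 1, so they are in parallel and share one voltage V; the full source current 10 A splits among them.
1/R_par = 1/100 + 1/150 = 0.01667 S  =>  R_par = 60 Ω
V = I × R_par = 10 × 60 = 600 V
I_R1 = V/R1 = 600/100 = 6 A

Final answer: 6 A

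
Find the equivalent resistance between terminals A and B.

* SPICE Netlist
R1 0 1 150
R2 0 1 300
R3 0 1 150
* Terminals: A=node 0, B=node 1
Reduce the network between node 0 (A) and node 1 (B) by series/parallel combination:
  Rp1 = R1 ‖ R2 ‖ R3 (parallel, all between nodes 0 and 1) = 1/(1/150 + 1/300 + 1/150) = 60 Ω
R_eq = 60 Ω

Final answer: 60 Ω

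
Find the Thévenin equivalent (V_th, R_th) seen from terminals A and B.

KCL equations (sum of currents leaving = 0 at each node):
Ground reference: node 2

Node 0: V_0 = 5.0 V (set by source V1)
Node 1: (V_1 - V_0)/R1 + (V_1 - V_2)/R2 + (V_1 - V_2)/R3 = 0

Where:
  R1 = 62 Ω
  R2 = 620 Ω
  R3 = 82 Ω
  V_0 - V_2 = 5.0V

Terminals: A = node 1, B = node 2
Step 1 — V_th is the open-circuit voltage V_A - V_B (nothing connected across the terminals).
Nodal analysis, taking node 2 as the 0 V reference.
Source V1 fixes V_0 = 5 V.
KCL at each unknown node (sum of currents leaving = 0; resistances in Ω):
  Node 1: (V_1 - 5)/62 + (V_1 - 0)/620 + (V_1 - 0)/82 = 0
Collecting terms: 0.02994 × V_1 = 0.08065  =>  V_1 = 2.694 V
V_th = V_1 - V_2 = 2.694 - 0 = 2.694 V
Step 2 — R_th: zero the source — replace V1 by a short circuit (node 2 merges into node 0) — and find the resistance seen between A (node 1) and B (node 0).
Reduce the network between node 1 (A) and node 0 (B) by series/parallel combination:
  Rp1 = R1 ‖ R2 ‖ R3 (parallel, all between nodes 0 and 1) = 1/(1/62 + 1/620 + 1/82) = 33.4 Ω
R_th = 33.4 Ω

Final answer: V_th = 2.694 V, R_th = 33.4 Ω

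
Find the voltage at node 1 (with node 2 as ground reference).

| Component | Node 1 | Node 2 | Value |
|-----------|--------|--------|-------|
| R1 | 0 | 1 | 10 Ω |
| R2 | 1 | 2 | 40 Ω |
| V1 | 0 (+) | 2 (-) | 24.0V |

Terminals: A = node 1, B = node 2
Nodal analysis, taking node 2 as the 0 V reference.
Source V1 fixes V_0 = 24 V.
KCL at each unknown node (sum of currents leaving = 0; resistances in Ω):
  Node 1: (V_1 - 24)/10 + (V_1 - 0)/40 = 0
Collecting terms: 0.125 × V_1 = 2.4  =>  V_1 = 19.2 V
The requested potential is V_1 = 19.2 V.

Final answer: V_1 = 19.2 V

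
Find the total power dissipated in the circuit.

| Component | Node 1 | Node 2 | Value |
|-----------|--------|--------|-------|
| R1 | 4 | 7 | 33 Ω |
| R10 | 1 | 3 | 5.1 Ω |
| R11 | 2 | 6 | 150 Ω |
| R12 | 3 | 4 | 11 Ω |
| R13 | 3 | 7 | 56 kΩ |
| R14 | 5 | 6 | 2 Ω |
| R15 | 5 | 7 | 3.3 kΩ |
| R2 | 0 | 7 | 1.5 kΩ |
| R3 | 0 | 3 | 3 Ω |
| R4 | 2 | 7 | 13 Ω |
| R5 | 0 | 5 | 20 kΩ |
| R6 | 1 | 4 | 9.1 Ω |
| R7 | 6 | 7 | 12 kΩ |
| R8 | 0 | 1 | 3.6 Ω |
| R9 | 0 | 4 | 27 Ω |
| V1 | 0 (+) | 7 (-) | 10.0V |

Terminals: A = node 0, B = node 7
Nodal analysis, taking node 7 as the 0 V reference.
Source V1 fixes V_0 = 10 V.
KCL at each unknown node (sum of currents leaving = 0; resistances in Ω):
  Node 1: (V_1 - V_4)/9.1 + (V_1 - 10)/3.6 + (V_1 - V_3)/5.1 = 0
  Node 2: (V_2 - 0)/13 + (V_2 - V_6)/150 = 0
  Node 3: (V_3 - 10)/3 + (V_3 - V_1)/5.1 + (V_3 - V_4)/11 + (V_3 - 0)/56000 = 0
  Node 4: (V_4 - 0)/33 + (V_4 - V_1)/9.1 + (V_4 - 10)/27 + (V_4 - V_3)/11 = 0
  Node 5: (V_5 - 10)/20000 + (V_5 - V_6)/2 + (V_5 - 0)/3300 = 0
  Node 6: (V_6 - 0)/12000 + (V_6 - V_2)/150 + (V_6 - V_5)/2 = 0
Collecting terms (coefficients in siemens):
  0.5837·V_1 - 0.1961·V_3 - 0.1099·V_4 = 2.778
  0.08359·V_2 - 0.006667·V_6 = 0
  0.6203·V_3 - 0.1961·V_1 - 0.09091·V_4 = 3.333
  0.2681·V_4 - 0.1099·V_1 - 0.09091·V_3 = 0.3704
  0.5004·V_5 - 0.5·V_6 = 0.0005
  0.5068·V_6 - 0.006667·V_2 - 0.5·V_5 = 0
Solving these 6 simultaneous equations (Gaussian elimination) gives:
  V_1 = 9.631 V, V_2 = 0.006064 V, V_3 = 9.679 V, V_4 = 8.61 V
  V_5 = 0.07698 V, V_6 = 0.07604 V
Power in each resistor, P = (ΔV)²/R:
  P_R1 = (8.61 - 0)²/33 = 2.246 W
  P_R2 = (10 - 0)²/1500 = 0.06667 W
  P_R3 = (10 - 9.679)²/3 = 0.03431 W
  P_R4 = (0.006064 - 0)²/13 = 0.000002829 W
  P_R5 = (10 - 0.07698)²/20000 = 0.004923 W
  P_R6 = (9.631 - 8.61)²/9.1 = 0.1145 W
  P_R7 = (0.07604 - 0)²/12000 = 0.0000004818 W
  P_R8 = (10 - 9.631)²/3.6 = 0.03792 W
  P_R9 = (10 - 8.61)²/27 = 0.07159 W
  P_R10 = (9.631 - 9.679)²/5.1 = 0.0004644 W
  P_R11 = (0.006064 - 0.07604)²/150 = 0.00003264 W
  P_R12 = (9.679 - 8.61)²/11 = 0.104 W
  P_R13 = (9.679 - 0)²/56000 = 0.001673 W
  P_R14 = (0.07698 - 0.07604)²/2 = 0.0000004471 W
  P_R15 = (0.07698 - 0)²/3300 = 0.000001796 W
P_total = P_R1 + P_R2 + P_R3 + P_R4 + P_R5 + P_R6 + P_R7 + P_R8 + P_R9 + P_R10 + P_R11 + P_R12 + P_R13 + P_R14 + P_R15 = 2.682 W

Final answer: 2.682 W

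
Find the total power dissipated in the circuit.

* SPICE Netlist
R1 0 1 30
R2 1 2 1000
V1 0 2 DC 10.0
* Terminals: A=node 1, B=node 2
Nodal analysis, taking node 2 as the 0 V reference.
Source V1 fixes V_0 = 10 V.
KCL at each unknown node (sum of currents leaving = 0; resistances in Ω):
  Node 1: (V_1 - 10)/30 + (V_1 - 0)/1000 = 0
Collecting terms: 0.03433 × V_1 = 0.3333  =>  V_1 = 9.709 V
Power in each resistor, P = (ΔV)²/R:
  P_R1 = (10 - 9.709)²/30 = 0.002828 W
  P_R2 = (9.709 - 0)²/1000 = 0.09426 W
P_total = P_R1 + P_R2 = 0.09709 W

Final answer: 0.09709 W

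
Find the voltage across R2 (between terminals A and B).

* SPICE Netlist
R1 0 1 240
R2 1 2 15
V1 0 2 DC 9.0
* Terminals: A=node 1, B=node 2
R1 and R2 are in series across V1 (node 0 → node 1 → node 2), and the output A–B is taken across R2, so this is a voltage divider.
Series current: I = V1/(R1 + R2) = 9/(240 + 15) = 9/255 = 0.03529 A
V_R2 = I × R2 = V1 × R2/(R1 + R2) = 9 × 15/255 = 0.5294 V

Final answer: 0.5294 V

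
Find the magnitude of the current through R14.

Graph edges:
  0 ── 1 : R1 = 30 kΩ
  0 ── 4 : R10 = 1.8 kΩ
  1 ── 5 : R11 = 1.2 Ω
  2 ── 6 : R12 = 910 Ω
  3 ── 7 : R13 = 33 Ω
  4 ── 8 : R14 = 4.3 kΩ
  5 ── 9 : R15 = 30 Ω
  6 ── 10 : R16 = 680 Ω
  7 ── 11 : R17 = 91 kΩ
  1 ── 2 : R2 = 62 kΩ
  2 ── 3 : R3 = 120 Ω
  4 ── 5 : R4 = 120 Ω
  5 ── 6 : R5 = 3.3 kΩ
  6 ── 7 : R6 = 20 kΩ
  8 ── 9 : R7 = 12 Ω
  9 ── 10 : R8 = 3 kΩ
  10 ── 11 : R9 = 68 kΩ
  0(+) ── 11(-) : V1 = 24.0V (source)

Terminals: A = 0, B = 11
Nodal analysis, taking node 11 as the 0 V reference.
Source V1 fixes V_0 = 24 V.
KCL at each unknown node (sum of currents leaving = 0; resistances in Ω):
  Node 1: (V_1 - 24)/30000 + (V_1 - V_2)/62000 + (V_1 - V_5)/1.2 = 0
  Node 2: (V_2 - V_1)/62000 + (V_2 - V_3)/120 + (V_2 - V_6)/910 = 0
  Node 3: (V_3 - V_2)/120 + (V_3 - V_7)/33 = 0
  Node 4: (V_4 - V_5)/120 + (V_4 - 24)/1800 + (V_4 - V_8)/4300 = 0
  Node 5: (V_5 - V_4)/120 + (V_5 - V_6)/3300 + (V_5 - V_1)/1.2 + (V_5 - V_9)/30 = 0
  Node 6: (V_6 - V_5)/3300 + (V_6 - V_7)/20000 + (V_6 - V_2)/910 + (V_6 - V_10)/680 = 0
  Node 7: (V_7 - V_6)/20000 + (V_7 - V_3)/33 + (V_7 - 0)/91000 = 0
  Node 8: (V_8 - V_9)/12 + (V_8 - V_4)/4300 = 0
  Node 9: (V_9 - V_8)/12 + (V_9 - V_10)/3000 + (V_9 - V_5)/30 = 0
  Node 10: (V_10 - V_9)/3000 + (V_10 - 0)/68000 + (V_10 - V_6)/680 = 0
Collecting terms (coefficients in siemens):
  0.8334·V_1 - 0.00001613·V_2 - 0.8333·V_5 = 0.0008
  0.009448·V_2 - 0.00001613·V_1 - 0.008333·V_3 - 0.001099·V_6 = 0
  0.03864·V_3 - 0.008333·V_2 - 0.0303·V_7 = 0
  0.009121·V_4 - 0.008333·V_5 - 0.0002326·V_8 = 0.01333
  0.8753·V_5 - 0.8333·V_1 - 0.008333·V_4 - 0.000303·V_6 - 0.03333·V_9 = 0
  0.002923·V_6 - 0.001099·V_2 - 0.000303·V_5 - 0.00005·V_7 - 0.001471·V_10 = 0
  0.03036·V_7 - 0.0303·V_3 - 0.00005·V_6 = 0
  0.08357·V_8 - 0.0002326·V_4 - 0.08333·V_9 = 0
  0.117·V_9 - 0.03333·V_5 - 0.08333·V_8 - 0.0003333·V_10 = 0
  0.001819·V_10 - 0.001471·V_6 - 0.0003333·V_9 = 0
Solving these 10 simultaneous equations (Gaussian elimination) gives:
  V_1 = 22.98 V, V_2 = 21.93 V, V_3 = 21.91 V, V_4 = 23.04 V
  V_5 = 22.98 V, V_6 = 22.13 V, V_7 = 21.9 V, V_8 = 22.97 V
  V_9 = 22.97 V, V_10 = 22.1 V
I_R14 = (V_4 - V_8)/R14 = (23.04 - 22.97)/4300 = 0.00001625 A
|I_R14| = 0.00001625 A

Final answer: |I_R14| = 1.625e-05 A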